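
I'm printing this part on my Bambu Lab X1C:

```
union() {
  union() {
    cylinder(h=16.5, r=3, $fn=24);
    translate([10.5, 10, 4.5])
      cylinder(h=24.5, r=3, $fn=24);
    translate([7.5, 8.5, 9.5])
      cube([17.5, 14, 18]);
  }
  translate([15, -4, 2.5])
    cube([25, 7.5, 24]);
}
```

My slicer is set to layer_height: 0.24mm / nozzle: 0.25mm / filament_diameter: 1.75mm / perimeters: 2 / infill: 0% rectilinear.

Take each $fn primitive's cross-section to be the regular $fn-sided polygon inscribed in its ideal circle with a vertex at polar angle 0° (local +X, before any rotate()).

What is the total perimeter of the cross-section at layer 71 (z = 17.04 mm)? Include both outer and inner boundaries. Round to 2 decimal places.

129.07 mm

At z = 17.04 mm: the cylinder is not intersected at this z (z outside [0, 16.5]); the r=3 cylinder at (10.5, 10) gives a regular 24-gon of circumradius 3 (constant along its height) (perimeter = 2·24·3.000·sin(180°/24) = 18.80 mm); the cube at (7.5, 8.5) (footprint 17.5×14) is included at this height (perimeter 63.00 mm); Taking the union: the regions partially overlap (shared area 22.53 mm²), so the edge portions inside another operand are dropped and the merged outline is re-measured after clipping — boundary = 64.07 mm; the cube at (15, -4) is present — its section is the full 25×7.5 rectangle (perimeter 65.00 mm); Merging all regions: the 2 present regions are separate (no shared area or edge), so areas and boundary lengths simply add and each stays a separate island — boundary = 129.07 mm. Overall, the cross-section has 2 separate islands. Total boundary length (outer) = 129.07 mm.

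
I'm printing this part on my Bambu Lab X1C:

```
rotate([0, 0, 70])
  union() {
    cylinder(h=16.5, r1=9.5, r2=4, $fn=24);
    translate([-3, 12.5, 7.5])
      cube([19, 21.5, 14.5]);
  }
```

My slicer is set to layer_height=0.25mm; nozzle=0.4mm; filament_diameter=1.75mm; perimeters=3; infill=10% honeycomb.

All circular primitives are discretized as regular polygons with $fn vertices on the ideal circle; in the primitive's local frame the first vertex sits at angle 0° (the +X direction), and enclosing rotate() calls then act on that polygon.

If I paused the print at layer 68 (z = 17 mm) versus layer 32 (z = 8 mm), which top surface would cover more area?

layer 32 (z = 8 mm)

Layer 68 (z = 17): the cone is not intersected at this z (z outside [0, 16.5]); the cube at (-3, 12.5) (footprint 19×21.5) is included at this height (area 408.50 mm²); Taking the union: only the 19×21.5 cube at (-3, 12.5) is present, so the union is just that shape — area = 408.50 mm²; (whole slice rotated 70° about Z — lengths, areas and connectivity unchanged). So its area = 408.50 mm². Layer 32 (z = 8): the cone (r1=9.5→r2=4) has section circumradius 6.833 here — a regular 24-gon (area = (24/2)·6.833²·sin(360°/24) = 145.02 mm²); the 19×21.5 cube at (-3, 12.5) contributes its full rectangle (area 408.50 mm²); Merging all regions: the 2 present regions are separate (no shared area or edge), so areas and boundary lengths simply add and each stays a separate island — area = 553.52 mm²; (whole slice rotated 70° about Z — lengths, areas and connectivity unchanged). So its area = 553.52 mm². Layer 32 is larger (553.52 vs 408.50 mm²).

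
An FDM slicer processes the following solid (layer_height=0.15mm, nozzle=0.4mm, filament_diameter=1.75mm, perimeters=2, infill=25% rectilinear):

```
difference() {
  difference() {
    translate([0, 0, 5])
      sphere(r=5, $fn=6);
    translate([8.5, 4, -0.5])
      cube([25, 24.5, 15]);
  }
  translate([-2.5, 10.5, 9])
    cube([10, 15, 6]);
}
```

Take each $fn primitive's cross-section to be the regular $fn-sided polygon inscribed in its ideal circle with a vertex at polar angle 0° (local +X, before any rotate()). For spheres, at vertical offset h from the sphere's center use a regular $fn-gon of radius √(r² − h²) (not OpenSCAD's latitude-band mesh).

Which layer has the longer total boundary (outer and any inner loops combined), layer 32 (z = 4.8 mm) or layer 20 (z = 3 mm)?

layer 32 (z = 4.8 mm)

Layer 32 (z = 4.8): the sphere: section is a regular 6-gon, circumradius = √(r²−h²) = √(5²−0.2²) = 4.996 (perimeter = 2·6·4.996·sin(180°/6) = 29.98 mm); the cube at (8.5, 4) (footprint 25×24.5) is included at this height (perimeter 99.00 mm); Subtracting the remaining from the first: starting from the r=5 sphere, the 25×24.5 cube at (8.5, 4) misses the remaining region (no effect) — boundary = 29.98 mm; the cube at (-2.5, 10.5) is absent (z outside [9, 15]); Subtracting the remaining from the first: none of the subtracted shapes is present at this height, so the result so far is unchanged — boundary = 29.98 mm. So its perimeter = 29.98 mm. Layer 20 (z = 3): the sphere: section is a regular 6-gon, circumradius = √(r²−h²) = √(5²−2²) = 4.583 (perimeter = 2·6·4.583·sin(180°/6) = 27.50 mm); the cube at (8.5, 4) is present — its section is the full 25×24.5 rectangle (perimeter 99.00 mm); Subtracting the remaining from the first: starting from the r=5 sphere, the 25×24.5 cube at (8.5, 4) misses the remaining region (no effect) — boundary = 27.50 mm; the cube at (-2.5, 10.5) does not reach this height (z outside [9, 15]); Taking the first minus the rest: none of the subtracted shapes is present at this height, so that combined region is unchanged — boundary = 27.50 mm. So its perimeter = 27.50 mm. Layer 32 is larger (29.98 vs 27.50 mm).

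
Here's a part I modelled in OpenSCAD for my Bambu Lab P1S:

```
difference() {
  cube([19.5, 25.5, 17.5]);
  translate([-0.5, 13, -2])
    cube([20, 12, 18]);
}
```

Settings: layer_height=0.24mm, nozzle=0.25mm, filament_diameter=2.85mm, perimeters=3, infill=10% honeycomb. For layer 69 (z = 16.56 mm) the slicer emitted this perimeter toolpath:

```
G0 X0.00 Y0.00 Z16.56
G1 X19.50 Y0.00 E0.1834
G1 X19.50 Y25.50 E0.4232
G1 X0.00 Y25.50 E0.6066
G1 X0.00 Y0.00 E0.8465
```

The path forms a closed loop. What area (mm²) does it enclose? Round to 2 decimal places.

497.25 mm²

Apply the shoelace formula to the sequence of (X, Y) vertices; enclosed area = 497.25 mm².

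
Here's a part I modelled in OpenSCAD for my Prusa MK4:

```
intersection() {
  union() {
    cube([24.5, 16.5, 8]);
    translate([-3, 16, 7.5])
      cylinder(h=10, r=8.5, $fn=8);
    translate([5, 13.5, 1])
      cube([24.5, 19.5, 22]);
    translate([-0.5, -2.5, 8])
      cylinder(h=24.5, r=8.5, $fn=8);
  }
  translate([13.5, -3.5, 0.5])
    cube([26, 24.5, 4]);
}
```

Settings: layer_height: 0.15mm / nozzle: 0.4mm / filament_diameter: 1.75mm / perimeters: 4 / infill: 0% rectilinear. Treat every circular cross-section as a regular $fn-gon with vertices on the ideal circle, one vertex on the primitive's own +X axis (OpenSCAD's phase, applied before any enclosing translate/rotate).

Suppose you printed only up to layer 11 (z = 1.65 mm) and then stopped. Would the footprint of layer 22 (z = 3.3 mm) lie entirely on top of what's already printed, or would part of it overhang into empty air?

Compare the two slices. At z = 1.65: the cube is present — its section is the full 24.5×16.5 rectangle (area 404.25 mm²); the cylinder at (-3, 16) is not intersected at this z (z outside [7.5, 17.5]); the cube at (5, 13.5) is present — its section is the full 24.5×19.5 rectangle (area 477.75 mm²); the cylinder at (-0.5, -2.5) is absent (z outside [8, 32.5]); Merging all regions: the regions partially overlap — summed areas 882.00 mm² minus the doubly-counted overlap 58.50 mm² gives 823.50 mm² — area = 823.50 mm²; the cube at (13.5, -3.5) (footprint 26×24.5) is included at this height (area 637.00 mm²); Keeping only the common overlap: the 26×24.5 cube at (13.5, -3.5) partially overlaps the result so far; clipping to the common part keeps 268.50 mm² — area = 268.50 mm². At z = 3.3: the 24.5×16.5 cube contributes its full rectangle (area 404.25 mm²); the cylinder at (-3, 16) is absent (z outside [7.5, 17.5]); the cube at (5, 13.5) is present — its section is the full 24.5×19.5 rectangle (area 477.75 mm²); the cylinder at (-0.5, -2.5) is absent (z outside [8, 32.5]); Merging all regions: the regions partially overlap — summed areas 882.00 mm² minus the doubly-counted overlap 58.50 mm² gives 823.50 mm² — area = 823.50 mm²; the cube at (13.5, -3.5) (footprint 26×24.5) is included at this height (area 637.00 mm²); Taking the intersection: the 26×24.5 cube at (13.5, -3.5) partially overlaps the result so far; clipping to the common part keeps 268.50 mm² — area = 268.50 mm². Checking containment: the cross-section at z = 3.3 is a subset of the cross-section at z = 1.65.

entirely on top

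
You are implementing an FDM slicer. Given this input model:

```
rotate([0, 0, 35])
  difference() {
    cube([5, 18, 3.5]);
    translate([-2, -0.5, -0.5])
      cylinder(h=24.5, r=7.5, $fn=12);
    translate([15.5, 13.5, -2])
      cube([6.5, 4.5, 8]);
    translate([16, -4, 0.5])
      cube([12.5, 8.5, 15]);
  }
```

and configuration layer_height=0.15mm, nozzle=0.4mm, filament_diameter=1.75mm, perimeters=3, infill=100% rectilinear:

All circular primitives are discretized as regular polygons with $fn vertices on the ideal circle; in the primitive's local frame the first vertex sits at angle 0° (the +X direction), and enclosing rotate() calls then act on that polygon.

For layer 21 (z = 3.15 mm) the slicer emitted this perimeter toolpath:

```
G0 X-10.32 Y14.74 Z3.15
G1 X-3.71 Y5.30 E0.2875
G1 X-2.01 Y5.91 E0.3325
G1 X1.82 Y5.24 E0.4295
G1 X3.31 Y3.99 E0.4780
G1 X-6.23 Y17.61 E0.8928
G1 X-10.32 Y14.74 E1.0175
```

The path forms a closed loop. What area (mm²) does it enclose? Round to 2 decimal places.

65.20 mm²

Apply the shoelace formula to the sequence of (X, Y) vertices; enclosed area = 65.20 mm².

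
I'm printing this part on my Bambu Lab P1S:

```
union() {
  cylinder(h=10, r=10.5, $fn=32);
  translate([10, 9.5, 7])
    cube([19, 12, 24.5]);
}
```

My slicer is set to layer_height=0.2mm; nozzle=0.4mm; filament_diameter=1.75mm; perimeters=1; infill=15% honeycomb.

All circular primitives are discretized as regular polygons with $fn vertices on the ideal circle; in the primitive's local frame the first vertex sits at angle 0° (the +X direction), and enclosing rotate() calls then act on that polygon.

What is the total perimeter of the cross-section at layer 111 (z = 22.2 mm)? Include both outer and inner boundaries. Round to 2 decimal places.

62.00 mm

At z = 22.2 mm: the cylinder is absent (z outside [0, 10]); the 19×12 cube at (10, 9.5) contributes its full rectangle (perimeter 62.00 mm); Combining (union): only the 19×12 cube at (10, 9.5) is present, so the union is just that shape — boundary = 62.00 mm. Overall, the cross-section is a single solid region. Total boundary length (outer) = 62.00 mm.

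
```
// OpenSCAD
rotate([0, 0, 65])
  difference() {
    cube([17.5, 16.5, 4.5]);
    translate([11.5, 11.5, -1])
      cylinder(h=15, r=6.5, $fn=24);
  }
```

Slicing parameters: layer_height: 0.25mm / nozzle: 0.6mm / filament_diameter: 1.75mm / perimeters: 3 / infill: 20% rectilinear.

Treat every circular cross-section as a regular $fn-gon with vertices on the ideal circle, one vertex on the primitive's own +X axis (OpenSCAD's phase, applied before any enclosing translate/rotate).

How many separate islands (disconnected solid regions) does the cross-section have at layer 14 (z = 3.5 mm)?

2

At z = 3.5 mm: the cube (footprint 17.5×16.5) is included at this height; the r=6.5 cylinder at (11.5, 11.5) contributes a regular 24-gon of circumradius 6.5; After the difference (first − rest): starting from the 17.5×16.5 cube, the r=6.5 cylinder at (11.5, 11.5) partially overlaps it — only the 121.54 mm² overlap (of its 131.22 mm²) is removed, clipping the outline — 2 connected regions; (whole slice rotated 65° about Z — lengths, areas and connectivity unchanged). Overall, the cross-section has 2 separate islands. Island count = 2.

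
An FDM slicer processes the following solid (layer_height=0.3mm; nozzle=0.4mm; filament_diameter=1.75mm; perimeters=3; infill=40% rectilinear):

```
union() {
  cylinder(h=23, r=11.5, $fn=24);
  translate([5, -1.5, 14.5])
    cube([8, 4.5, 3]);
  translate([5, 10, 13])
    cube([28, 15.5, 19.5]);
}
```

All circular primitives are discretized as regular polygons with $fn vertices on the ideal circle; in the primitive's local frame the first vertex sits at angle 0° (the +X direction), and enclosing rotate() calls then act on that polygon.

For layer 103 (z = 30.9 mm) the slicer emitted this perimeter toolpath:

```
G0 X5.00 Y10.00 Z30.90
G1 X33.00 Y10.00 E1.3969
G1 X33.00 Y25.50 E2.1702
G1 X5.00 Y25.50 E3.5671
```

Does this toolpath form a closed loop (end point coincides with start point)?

Start point (G0): (5.00, 10.00). End point (last G1): the path does not return to the start — open.

no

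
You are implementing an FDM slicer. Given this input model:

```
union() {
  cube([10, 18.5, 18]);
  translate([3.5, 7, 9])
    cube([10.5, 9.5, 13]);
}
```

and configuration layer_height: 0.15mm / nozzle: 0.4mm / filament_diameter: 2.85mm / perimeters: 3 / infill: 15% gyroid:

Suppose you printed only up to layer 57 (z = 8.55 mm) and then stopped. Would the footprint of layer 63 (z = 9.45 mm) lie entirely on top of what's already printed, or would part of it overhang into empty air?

part overhangs

Compare the two slices. At z = 8.55: the cube (footprint 10×18.5) is included at this height (area 185.00 mm²); the cube at (3.5, 7) does not reach this height (z outside [9, 22]); Combining (union): only the 10×18.5 cube is present, so the union is just that shape — area = 185.00 mm². At z = 9.45: the cube is present — its section is the full 10×18.5 rectangle (area 185.00 mm²); the 10.5×9.5 cube at (3.5, 7) contributes its full rectangle (area 99.75 mm²); Combining (union): the regions partially overlap — summed areas 284.75 mm² minus the doubly-counted overlap 61.75 mm² gives 223.00 mm² — area = 223.00 mm². Checking containment: at z = 9.45 the cross-section extends beyond the z = 8.55 cross-section by about 38.00 mm².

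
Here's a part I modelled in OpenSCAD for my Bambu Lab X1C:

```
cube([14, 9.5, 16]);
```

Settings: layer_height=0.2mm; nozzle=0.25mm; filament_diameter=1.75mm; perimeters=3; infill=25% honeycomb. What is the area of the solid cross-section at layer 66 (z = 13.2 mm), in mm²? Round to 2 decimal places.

133.00 mm²

At z = 13.2 mm: the cube (footprint 14×9.5) is included at this height (area 133.00 mm²). Overall, the cross-section is a single solid region. Net area = 133.00 mm².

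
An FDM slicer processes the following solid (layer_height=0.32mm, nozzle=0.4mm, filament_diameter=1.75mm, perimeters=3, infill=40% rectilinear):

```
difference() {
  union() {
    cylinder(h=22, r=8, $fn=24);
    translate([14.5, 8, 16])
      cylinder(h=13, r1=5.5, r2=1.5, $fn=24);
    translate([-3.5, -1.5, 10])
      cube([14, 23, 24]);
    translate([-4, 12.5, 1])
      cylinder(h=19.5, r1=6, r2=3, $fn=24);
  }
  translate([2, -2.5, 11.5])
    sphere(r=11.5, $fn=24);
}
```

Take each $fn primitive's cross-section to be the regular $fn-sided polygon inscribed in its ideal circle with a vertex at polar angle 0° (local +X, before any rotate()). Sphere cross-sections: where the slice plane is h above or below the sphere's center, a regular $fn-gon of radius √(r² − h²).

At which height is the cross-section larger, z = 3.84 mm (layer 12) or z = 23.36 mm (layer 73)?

layer 73 (z = 23.36 mm)

Layer 12 (z = 3.84): the cylinder: section is a regular 24-gon, circumradius r=8 (area = (24/2)·8.000²·sin(360°/24) = 198.77 mm²); the cone at (14.5, 8) is not intersected at this z (z outside [16, 29]); the cube at (-3.5, -1.5) does not reach this height (z outside [10, 34]); the cone at (-4, 12.5) (r1=6→r2=3) has section circumradius 5.563 here — a regular 24-gon (area = (24/2)·5.563²·sin(360°/24) = 96.12 mm²); Merging all regions: the regions partially overlap — summed areas 294.89 mm² minus the doubly-counted overlap 0.73 mm² gives 294.16 mm² — area = 294.16 mm²; the r=11.5 sphere at (2, -2.5) contributes a regular 24-gon of circumradius √(11.5²−7.66²) = 8.578 (area = (24/2)·8.578²·sin(360°/24) = 228.51 mm²); Subtracting the remaining from the first: starting from the result so far (294.16 mm²), the r=11.5 sphere at (2, -2.5) partially overlaps it — only the 160.35 mm² overlap (of its 228.51 mm²) is removed, clipping the outline — area = 133.81 mm². So its area = 133.81 mm². Layer 73 (z = 23.36): the cylinder does not reach this height (z outside [0, 22]); the cone at (14.5, 8) contributes a regular 24-gon of circumradius 3.235 (interpolated between r1=5.5 and r2=1.5 at t=0.566) (area = (24/2)·3.235²·sin(360°/24) = 32.51 mm²); the 14×23 cube at (-3.5, -1.5) contributes its full rectangle (area 322.00 mm²); the cone at (-4, 12.5) does not reach this height (z outside [1, 20.5]); Merging all regions: the 2 present regions are separate (no shared area or edge), so areas and boundary lengths simply add and each stays a separate island — area = 354.51 mm²; the sphere at (2, -2.5) does not reach this height (|z−center|=11.860 > r=11.5); After the difference (first − rest): none of the subtracted shapes is present at this height, so the result so far is unchanged — area = 354.51 mm². So its area = 354.51 mm². Layer 73 is larger (354.51 vs 133.81 mm²).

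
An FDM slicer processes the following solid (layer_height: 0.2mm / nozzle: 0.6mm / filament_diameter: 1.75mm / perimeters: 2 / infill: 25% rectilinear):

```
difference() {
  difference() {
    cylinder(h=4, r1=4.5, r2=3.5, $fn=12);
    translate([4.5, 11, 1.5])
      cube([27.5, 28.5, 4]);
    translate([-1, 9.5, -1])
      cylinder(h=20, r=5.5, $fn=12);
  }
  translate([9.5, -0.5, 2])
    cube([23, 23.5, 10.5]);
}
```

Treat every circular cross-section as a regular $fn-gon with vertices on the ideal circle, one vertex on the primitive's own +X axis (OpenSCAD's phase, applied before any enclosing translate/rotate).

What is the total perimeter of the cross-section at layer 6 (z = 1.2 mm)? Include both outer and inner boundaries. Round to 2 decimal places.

At z = 1.2 mm: the cone (r1=4.5→r2=3.5) has section circumradius 4.200 here — a regular 12-gon (perimeter = 2·12·4.200·sin(180°/12) = 26.09 mm); the cube at (4.5, 11) is absent (z outside [1.5, 5.5]); the r=5.5 cylinder at (-1, 9.5) contributes a regular 12-gon of circumradius 5.5 (perimeter = 2·12·5.500·sin(180°/12) = 34.16 mm); Taking the first minus the rest: starting from the cone, the r=5.5 cylinder at (-1, 9.5) misses the remaining region (no effect) — boundary = 26.09 mm; the cube at (9.5, -0.5) is absent (z outside [2, 12.5]); Taking the first minus the rest: none of the subtracted shapes is present at this height, so that combined region is unchanged — boundary = 26.09 mm. Overall, the cross-section is a single solid region. Total boundary length (outer) = 26.09 mm.

26.09 mm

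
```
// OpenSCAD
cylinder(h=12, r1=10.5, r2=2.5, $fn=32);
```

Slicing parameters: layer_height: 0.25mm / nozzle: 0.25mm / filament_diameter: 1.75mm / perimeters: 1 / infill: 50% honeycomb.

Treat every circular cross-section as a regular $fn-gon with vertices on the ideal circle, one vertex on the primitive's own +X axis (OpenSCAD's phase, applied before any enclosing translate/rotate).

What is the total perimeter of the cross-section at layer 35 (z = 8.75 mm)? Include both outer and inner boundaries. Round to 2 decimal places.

At z = 8.75 mm: the cone (r1=10.5→r2=2.5) has section circumradius 4.667 here — a regular 32-gon (perimeter = 2·32·4.667·sin(180°/32) = 29.27 mm). Overall, the cross-section is a single solid region. Total boundary length (outer) = 29.27 mm.

29.27 mm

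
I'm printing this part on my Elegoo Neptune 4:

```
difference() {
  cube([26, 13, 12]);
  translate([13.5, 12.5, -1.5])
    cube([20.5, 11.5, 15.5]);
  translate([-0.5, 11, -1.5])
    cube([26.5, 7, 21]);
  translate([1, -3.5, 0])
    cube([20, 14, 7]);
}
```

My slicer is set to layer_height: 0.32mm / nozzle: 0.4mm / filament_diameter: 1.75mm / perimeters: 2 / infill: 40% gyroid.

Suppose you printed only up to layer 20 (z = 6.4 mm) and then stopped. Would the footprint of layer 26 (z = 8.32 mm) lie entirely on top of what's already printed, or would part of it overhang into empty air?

part overhangs

Compare the two slices. At z = 6.4: the cube is present — its section is the full 26×13 rectangle (area 338.00 mm²); the 20.5×11.5 cube at (13.5, 12.5) contributes its full rectangle (area 235.75 mm²); the cube at (-0.5, 11) is present — its section is the full 26.5×7 rectangle (area 185.50 mm²); the 20×14 cube at (1, -3.5) contributes its full rectangle (area 280.00 mm²); Subtracting the remaining from the first: starting from the 26×13 cube (338.00 mm²), the 20.5×11.5 cube at (13.5, 12.5) partially overlaps it — only the 6.25 mm² overlap (of its 235.75 mm²) is removed, clipping the outline; the 26.5×7 cube at (-0.5, 11) partially overlaps it — only the 45.75 mm² overlap (of its 185.50 mm²) is removed, clipping the outline; the 20×14 cube at (1, -3.5) partially overlaps it — only the 210.00 mm² overlap (of its 280.00 mm²) is removed, clipping the outline — area = 76.00 mm². At z = 8.32: the 26×13 cube contributes its full rectangle (area 338.00 mm²); the cube at (13.5, 12.5) is present — its section is the full 20.5×11.5 rectangle (area 235.75 mm²); the cube at (-0.5, 11) (footprint 26.5×7) is included at this height (area 185.50 mm²); the cube at (1, -3.5) is absent (z outside [0, 7]); Subtracting the remaining from the first: starting from the 26×13 cube (338.00 mm²), the 20.5×11.5 cube at (13.5, 12.5) partially overlaps it — only the 6.25 mm² overlap (of its 235.75 mm²) is removed, clipping the outline; the 26.5×7 cube at (-0.5, 11) partially overlaps it — only the 45.75 mm² overlap (of its 185.50 mm²) is removed, clipping the outline — area = 286.00 mm². Checking containment: at z = 8.32 the cross-section extends beyond the z = 6.4 cross-section by about 210.00 mm².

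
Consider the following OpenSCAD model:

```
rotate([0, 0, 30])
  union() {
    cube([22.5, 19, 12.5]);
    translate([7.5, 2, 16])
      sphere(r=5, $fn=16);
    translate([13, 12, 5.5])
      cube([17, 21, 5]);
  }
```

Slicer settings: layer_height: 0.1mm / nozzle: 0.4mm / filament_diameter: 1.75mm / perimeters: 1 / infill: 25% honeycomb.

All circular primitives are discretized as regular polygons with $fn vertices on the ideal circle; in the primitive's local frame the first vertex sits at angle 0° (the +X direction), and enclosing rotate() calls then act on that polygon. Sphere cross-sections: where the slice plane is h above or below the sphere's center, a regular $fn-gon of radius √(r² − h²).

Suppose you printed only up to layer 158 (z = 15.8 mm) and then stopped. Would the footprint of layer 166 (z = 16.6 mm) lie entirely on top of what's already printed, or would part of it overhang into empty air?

Compare the two slices. At z = 15.8: the cube does not reach this height (z outside [0, 12.5]); the sphere at (7.5, 2): section is a regular 16-gon, circumradius = √(r²−h²) = √(5²−0.2²) = 4.996 (area = (16/2)·4.996²·sin(360°/16) = 76.41 mm²); the cube at (13, 12) does not reach this height (z outside [5.5, 10.5]); Taking the union: only the r=5 sphere at (7.5, 2) is present, so the union is just that shape — area = 76.41 mm²; (rotated 30° about Z; rotation is an isometry so areas/perimeters/island counts are preserved). At z = 16.6: the cube is not intersected at this z (z outside [0, 12.5]); the r=5 sphere at (7.5, 2) slices to a regular 16-gon of circumradius 4.964 (√(r²−h²) with h=0.6 from center) (area = (16/2)·4.964²·sin(360°/16) = 75.43 mm²); the cube at (13, 12) does not reach this height (z outside [5.5, 10.5]); Taking the union: only the r=5 sphere at (7.5, 2) is present, so the union is just that shape — area = 75.43 mm²; (rotated 30° about Z; rotation is an isometry so areas/perimeters/island counts are preserved). Checking containment: the cross-section at z = 16.6 is a subset of the cross-section at z = 15.8.

entirely on top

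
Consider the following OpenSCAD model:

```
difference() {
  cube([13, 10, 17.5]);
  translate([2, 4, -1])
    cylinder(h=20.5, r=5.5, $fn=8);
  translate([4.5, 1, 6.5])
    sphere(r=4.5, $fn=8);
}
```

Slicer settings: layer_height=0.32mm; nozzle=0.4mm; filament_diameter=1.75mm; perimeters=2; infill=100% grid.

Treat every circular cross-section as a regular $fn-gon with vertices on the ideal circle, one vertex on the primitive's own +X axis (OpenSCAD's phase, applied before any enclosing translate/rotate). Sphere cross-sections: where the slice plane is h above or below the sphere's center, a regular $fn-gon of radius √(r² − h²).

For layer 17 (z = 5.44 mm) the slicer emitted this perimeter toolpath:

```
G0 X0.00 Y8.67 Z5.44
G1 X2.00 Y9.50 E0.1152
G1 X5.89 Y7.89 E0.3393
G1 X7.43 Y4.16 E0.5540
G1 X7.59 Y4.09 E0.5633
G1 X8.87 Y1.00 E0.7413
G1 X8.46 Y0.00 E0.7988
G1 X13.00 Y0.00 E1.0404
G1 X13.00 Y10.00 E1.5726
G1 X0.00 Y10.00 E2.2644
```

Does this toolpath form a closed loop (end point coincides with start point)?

no

Start point (G0): (0.00, 8.67). End point (last G1): the path does not return to the start — open.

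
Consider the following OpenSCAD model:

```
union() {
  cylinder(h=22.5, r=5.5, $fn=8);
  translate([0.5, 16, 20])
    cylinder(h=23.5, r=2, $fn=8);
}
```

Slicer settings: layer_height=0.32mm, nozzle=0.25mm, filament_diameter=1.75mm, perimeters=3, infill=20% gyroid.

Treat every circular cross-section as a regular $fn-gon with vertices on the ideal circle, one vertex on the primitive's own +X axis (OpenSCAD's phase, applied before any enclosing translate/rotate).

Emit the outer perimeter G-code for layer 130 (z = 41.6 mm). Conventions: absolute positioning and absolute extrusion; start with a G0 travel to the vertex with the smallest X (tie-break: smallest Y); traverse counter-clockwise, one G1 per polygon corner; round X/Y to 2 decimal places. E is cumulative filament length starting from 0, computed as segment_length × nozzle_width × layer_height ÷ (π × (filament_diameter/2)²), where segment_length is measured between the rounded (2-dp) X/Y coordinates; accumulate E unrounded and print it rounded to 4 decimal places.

G0 X-1.50 Y16.00 Z41.60
G1 X-0.91 Y14.59 E0.0508
G1 X0.50 Y14.00 E0.1017
G1 X1.91 Y14.59 E0.1525
G1 X2.50 Y16.00 E0.2033
G1 X1.91 Y17.41 E0.2542
G1 X0.50 Y18.00 E0.3050
G1 X-0.91 Y17.41 E0.3559
G1 X-1.50 Y16.00 E0.4067

At z = 41.6 mm: the cylinder is absent (z outside [0, 22.5]); the cylinder at (0.5, 16): section is a regular 8-gon, circumradius r=2; Combining (union): only the r=2 cylinder at (0.5, 16) is present, so the union is just that shape — 1 connected region. The outline is a single polygon with 8 vertices. Extrusion per mm of travel: 0.25 × 0.32 / (π × 0.875²) = 0.033260. Accumulating E over each segment gives final E = 0.4067.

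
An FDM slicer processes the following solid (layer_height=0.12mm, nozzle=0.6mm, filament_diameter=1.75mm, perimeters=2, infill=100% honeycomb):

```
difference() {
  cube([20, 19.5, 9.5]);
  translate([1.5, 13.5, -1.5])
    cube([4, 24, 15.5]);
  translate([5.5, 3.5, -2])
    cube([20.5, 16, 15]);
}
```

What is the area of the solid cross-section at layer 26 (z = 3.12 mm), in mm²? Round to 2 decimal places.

At z = 3.12 mm: the cube (footprint 20×19.5) is included at this height (area 390.00 mm²); the 4×24 cube at (1.5, 13.5) contributes its full rectangle (area 96.00 mm²); the cube at (5.5, 3.5) is present — its section is the full 20.5×16 rectangle (area 328.00 mm²); Subtracting the remaining from the first: starting from the 20×19.5 cube (390.00 mm²), the 4×24 cube at (1.5, 13.5) partially overlaps it — only the 24.00 mm² overlap (of its 96.00 mm²) is removed, clipping the outline; the 20.5×16 cube at (5.5, 3.5) partially overlaps it — only the 232.00 mm² overlap (of its 328.00 mm²) is removed, clipping the outline — area = 134.00 mm². Overall, the cross-section is a single solid region. Net area = 134.00 mm².

134.00 mm²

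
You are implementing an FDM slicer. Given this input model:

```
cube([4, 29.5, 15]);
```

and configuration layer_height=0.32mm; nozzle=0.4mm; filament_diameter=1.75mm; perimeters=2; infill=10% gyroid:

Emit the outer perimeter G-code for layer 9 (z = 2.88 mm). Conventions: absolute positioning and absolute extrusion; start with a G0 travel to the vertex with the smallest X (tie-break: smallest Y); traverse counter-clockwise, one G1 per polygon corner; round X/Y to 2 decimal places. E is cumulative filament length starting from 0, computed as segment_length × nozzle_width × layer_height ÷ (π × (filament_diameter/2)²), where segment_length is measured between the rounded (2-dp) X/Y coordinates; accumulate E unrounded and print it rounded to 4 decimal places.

At z = 2.88 mm: the cube is present — its section is the full 4×29.5 rectangle. The outline is a single polygon with 4 vertices. Extrusion per mm of travel: 0.4 × 0.32 / (π × 0.875²) = 0.053216. Accumulating E over each segment gives final E = 3.5655.

G0 X0.00 Y0.00 Z2.88
G1 X4.00 Y0.00 E0.2129
G1 X4.00 Y29.50 E1.7827
G1 X0.00 Y29.50 E1.9956
G1 X0.00 Y0.00 E3.5655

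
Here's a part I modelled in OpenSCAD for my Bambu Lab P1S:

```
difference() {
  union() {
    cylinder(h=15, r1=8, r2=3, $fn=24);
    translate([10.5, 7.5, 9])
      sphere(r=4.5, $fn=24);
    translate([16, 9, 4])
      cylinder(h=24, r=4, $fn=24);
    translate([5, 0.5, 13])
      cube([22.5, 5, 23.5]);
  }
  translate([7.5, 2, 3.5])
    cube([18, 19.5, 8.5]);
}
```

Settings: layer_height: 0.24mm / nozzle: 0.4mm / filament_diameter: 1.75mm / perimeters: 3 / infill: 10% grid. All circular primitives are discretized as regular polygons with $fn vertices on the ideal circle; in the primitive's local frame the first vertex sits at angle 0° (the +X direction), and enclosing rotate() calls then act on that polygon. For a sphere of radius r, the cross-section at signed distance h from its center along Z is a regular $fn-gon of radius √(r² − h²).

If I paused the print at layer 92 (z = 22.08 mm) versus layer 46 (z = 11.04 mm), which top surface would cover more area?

Layer 92 (z = 22.08): the cone does not reach this height (z outside [0, 15]); the sphere at (10.5, 7.5) is absent (|z−center|=13.080 > r=4.5); the r=4 cylinder at (16, 9) gives a regular 24-gon of circumradius 4 (constant along its height) (area = (24/2)·4.000²·sin(360°/24) = 49.69 mm²); the cube at (5, 0.5) (footprint 22.5×5) is included at this height (area 112.50 mm²); Combining (union): the regions partially overlap — summed areas 162.19 mm² minus the doubly-counted overlap 1.21 mm² gives 160.98 mm² — area = 160.98 mm²; the cube at (7.5, 2) is not intersected at this z (z outside [3.5, 12]); Subtracting the remaining from the first: none of the subtracted shapes is present at this height, so that combined region is unchanged — area = 160.98 mm². So its area = 160.98 mm². Layer 46 (z = 11.04): the cone: at t=0.736 of its height the radius interpolates to r₁+(r₂−r₁)t = 4.320, giving a regular 24-gon of that circumradius (area = (24/2)·4.320²·sin(360°/24) = 57.96 mm²); the sphere at (10.5, 7.5): section is a regular 24-gon, circumradius = √(r²−h²) = √(4.5²−2.04²) = 4.011 (area = (24/2)·4.011²·sin(360°/24) = 49.97 mm²); the r=4 cylinder at (16, 9) gives a regular 24-gon of circumradius 4 (constant along its height) (area = (24/2)·4.000²·sin(360°/24) = 49.69 mm²); the cube at (5, 0.5) does not reach this height (z outside [13, 36.5]); Taking the union: the regions partially overlap — summed areas 157.62 mm² minus the doubly-counted overlap 8.67 mm² gives 148.96 mm² — area = 148.96 mm²; the cube at (7.5, 2) is present — its section is the full 18×19.5 rectangle (area 351.00 mm²); After the difference (first − rest): starting from the result so far (148.96 mm²), the 18×19.5 cube at (7.5, 2) partially overlaps it — only the 87.44 mm² overlap (of its 351.00 mm²) is removed, clipping the outline — area = 61.52 mm². So its area = 61.52 mm². Layer 92 is larger (160.98 vs 61.52 mm²).

layer 92 (z = 22.08 mm)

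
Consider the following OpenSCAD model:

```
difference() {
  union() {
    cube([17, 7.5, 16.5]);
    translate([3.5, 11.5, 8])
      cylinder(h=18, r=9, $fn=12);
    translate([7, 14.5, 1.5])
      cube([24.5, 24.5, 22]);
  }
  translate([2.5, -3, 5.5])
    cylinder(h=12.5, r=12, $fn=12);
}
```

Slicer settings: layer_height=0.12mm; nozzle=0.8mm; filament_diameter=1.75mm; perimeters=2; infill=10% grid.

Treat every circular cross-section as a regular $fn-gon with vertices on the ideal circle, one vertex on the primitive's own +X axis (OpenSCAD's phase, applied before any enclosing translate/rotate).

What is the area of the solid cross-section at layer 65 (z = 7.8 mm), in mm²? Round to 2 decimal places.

639.99 mm²

At z = 7.8 mm: the 17×7.5 cube contributes its full rectangle (area 127.50 mm²); the cylinder at (3.5, 11.5) is absent (z outside [8, 26]); the 24.5×24.5 cube at (7, 14.5) contributes its full rectangle (area 600.25 mm²); Merging all regions: the 2 present regions are separate (no shared area or edge), so areas and boundary lengths simply add and each stays a separate island — area = 727.75 mm²; the r=12 cylinder at (2.5, -3) gives a regular 12-gon of circumradius 12 (constant along its height) (area = (12/2)·12.000²·sin(360°/12) = 432.00 mm²); After the difference (first − rest): starting from the result so far (727.75 mm²), the r=12 cylinder at (2.5, -3) partially overlaps it — only the 87.76 mm² overlap (of its 432.00 mm²) is removed, clipping the outline — area = 639.99 mm². Overall, the cross-section has 2 separate islands. Net area = 639.99 mm².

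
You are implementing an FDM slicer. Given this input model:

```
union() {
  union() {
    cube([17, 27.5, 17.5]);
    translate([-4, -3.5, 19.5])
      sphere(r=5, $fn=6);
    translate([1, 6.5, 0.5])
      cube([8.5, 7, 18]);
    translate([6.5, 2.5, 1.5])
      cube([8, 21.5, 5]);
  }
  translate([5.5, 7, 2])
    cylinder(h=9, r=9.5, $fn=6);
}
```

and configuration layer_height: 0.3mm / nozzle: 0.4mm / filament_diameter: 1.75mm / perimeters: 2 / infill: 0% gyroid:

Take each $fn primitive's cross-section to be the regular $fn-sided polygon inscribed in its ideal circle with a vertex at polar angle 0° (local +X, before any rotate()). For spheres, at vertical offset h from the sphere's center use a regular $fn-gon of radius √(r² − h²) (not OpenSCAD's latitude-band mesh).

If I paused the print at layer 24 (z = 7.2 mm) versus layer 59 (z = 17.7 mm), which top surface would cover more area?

layer 24 (z = 7.2 mm)

Layer 24 (z = 7.2): the 17×27.5 cube contributes its full rectangle (area 467.50 mm²); the sphere at (-4, -3.5) is not intersected at this z (|z−center|=12.300 > r=5); the cube at (1, 6.5) (footprint 8.5×7) is included at this height (area 59.50 mm²); the cube at (6.5, 2.5) is absent (z outside [1.5, 6.5]); Merging all regions: the 8.5×7 cube at (1, 6.5) lies entirely inside the 17×27.5 cube, so the union is just the 17×27.5 cube — area = 467.50 mm²; the r=9.5 cylinder at (5.5, 7) gives a regular 6-gon of circumradius 9.5 (constant along its height) (area = (6/2)·9.500²·sin(360°/6) = 234.48 mm²); Taking the union: the regions partially overlap — summed areas 701.98 mm² minus the doubly-counted overlap 194.24 mm² gives 507.74 mm² — area = 507.74 mm². So its area = 507.74 mm². Layer 59 (z = 17.7): the cube is absent (z outside [0, 17.5]); the r=5 sphere at (-4, -3.5) slices to a regular 6-gon of circumradius 4.665 (√(r²−h²) with h=1.8 from center) (area = (6/2)·4.665²·sin(360°/6) = 56.53 mm²); the cube at (1, 6.5) (footprint 8.5×7) is included at this height (area 59.50 mm²); the cube at (6.5, 2.5) does not reach this height (z outside [1.5, 6.5]); Taking the union: the 2 present regions are separate (no shared area or edge), so areas and boundary lengths simply add and each stays a separate island — area = 116.03 mm²; the cylinder at (5.5, 7) is absent (z outside [2, 11]); Merging all regions: only that combined region is present, so the union is just that shape — area = 116.03 mm². So its area = 116.03 mm². Layer 24 is larger (507.74 vs 116.03 mm²).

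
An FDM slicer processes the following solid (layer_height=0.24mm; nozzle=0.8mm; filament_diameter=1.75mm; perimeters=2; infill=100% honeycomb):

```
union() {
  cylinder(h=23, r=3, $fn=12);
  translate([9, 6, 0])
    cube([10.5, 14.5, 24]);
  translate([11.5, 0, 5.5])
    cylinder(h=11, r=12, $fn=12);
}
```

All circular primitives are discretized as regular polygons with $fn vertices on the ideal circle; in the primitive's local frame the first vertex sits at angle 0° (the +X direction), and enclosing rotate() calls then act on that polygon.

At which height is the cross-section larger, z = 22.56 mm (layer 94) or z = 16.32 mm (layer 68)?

Layer 94 (z = 22.56): the r=3 cylinder contributes a regular 12-gon of circumradius 3 (area = (12/2)·3.000²·sin(360°/12) = 27.00 mm²); the 10.5×14.5 cube at (9, 6) contributes its full rectangle (area 152.25 mm²); the cylinder at (11.5, 0) does not reach this height (z outside [5.5, 16.5]); Combining (union): the 2 present regions are separate (no shared area or edge), so areas and boundary lengths simply add and each stays a separate island — area = 179.25 mm². So its area = 179.25 mm². Layer 68 (z = 16.32): the cylinder: section is a regular 12-gon, circumradius r=3 (area = (12/2)·3.000²·sin(360°/12) = 27.00 mm²); the cube at (9, 6) (footprint 10.5×14.5) is included at this height (area 152.25 mm²); the r=12 cylinder at (11.5, 0) gives a regular 12-gon of circumradius 12 (constant along its height) (area = (12/2)·12.000²·sin(360°/12) = 432.00 mm²); Combining (union): the regions partially overlap — summed areas 611.25 mm² minus the doubly-counted overlap 66.24 mm² gives 545.01 mm² — area = 545.01 mm². So its area = 545.01 mm². Layer 68 is larger (545.01 vs 179.25 mm²).

layer 68 (z = 16.32 mm)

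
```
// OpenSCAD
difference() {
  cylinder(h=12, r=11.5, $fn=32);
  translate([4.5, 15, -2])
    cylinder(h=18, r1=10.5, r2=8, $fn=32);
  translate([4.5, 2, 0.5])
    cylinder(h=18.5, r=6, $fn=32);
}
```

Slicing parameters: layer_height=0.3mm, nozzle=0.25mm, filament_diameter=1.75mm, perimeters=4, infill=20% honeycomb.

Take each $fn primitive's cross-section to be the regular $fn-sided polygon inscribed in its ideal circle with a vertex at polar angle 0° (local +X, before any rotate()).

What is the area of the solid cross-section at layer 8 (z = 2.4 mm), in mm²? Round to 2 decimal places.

At z = 2.4 mm: the r=11.5 cylinder contributes a regular 32-gon of circumradius 11.5 (area = (32/2)·11.500²·sin(360°/32) = 412.81 mm²); the cone at (4.5, 15) (r1=10.5→r2=8) has section circumradius 9.889 here — a regular 32-gon (area = (32/2)·9.889²·sin(360°/32) = 305.25 mm²); the r=6 cylinder at (4.5, 2) contributes a regular 32-gon of circumradius 6 (area = (32/2)·6.000²·sin(360°/32) = 112.37 mm²); After the difference (first − rest): starting from the r=11.5 cylinder (412.81 mm²), the cone at (4.5, 15) partially overlaps it — only the 55.98 mm² overlap (of its 305.25 mm²) is removed, clipping the outline; the r=6 cylinder at (4.5, 2) partially overlaps it — only the 95.59 mm² overlap (of its 112.37 mm²) is removed, clipping the outline — area = 261.25 mm². Overall, the cross-section is a single solid region. Net area = 261.25 mm².

261.25 mm²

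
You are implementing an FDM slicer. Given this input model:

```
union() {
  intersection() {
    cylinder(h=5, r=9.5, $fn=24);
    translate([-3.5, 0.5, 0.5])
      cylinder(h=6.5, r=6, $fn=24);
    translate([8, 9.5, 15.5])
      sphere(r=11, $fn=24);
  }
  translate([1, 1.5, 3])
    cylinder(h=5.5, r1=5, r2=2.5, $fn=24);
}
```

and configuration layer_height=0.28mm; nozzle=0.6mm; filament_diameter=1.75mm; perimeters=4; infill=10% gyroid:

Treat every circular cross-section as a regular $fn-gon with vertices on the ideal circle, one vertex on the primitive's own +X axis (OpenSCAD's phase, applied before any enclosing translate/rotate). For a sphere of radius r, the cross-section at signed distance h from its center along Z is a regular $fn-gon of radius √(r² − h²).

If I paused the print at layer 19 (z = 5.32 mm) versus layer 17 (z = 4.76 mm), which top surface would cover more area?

Layer 19 (z = 5.32): the cylinder is not intersected at this z (z outside [0, 5]); the r=6 cylinder at (-3.5, 0.5) contributes a regular 24-gon of circumradius 6 (area = (24/2)·6.000²·sin(360°/24) = 111.81 mm²); the sphere at (8, 9.5): section is a regular 24-gon, circumradius = √(r²−h²) = √(11²−10.18²) = 4.167 (area = (24/2)·4.167²·sin(360°/24) = 53.94 mm²); Taking the intersection: at least one operand is absent at this height, so nothing remains; the cone at (1, 1.5): at t=0.422 of its height the radius interpolates to r₁+(r₂−r₁)t = 3.945, giving a regular 24-gon of that circumradius (area = (24/2)·3.945²·sin(360°/24) = 48.35 mm²); Merging all regions: only the cone at (1, 1.5) is present, so the union is just that shape — area = 48.35 mm². So its area = 48.35 mm². Layer 17 (z = 4.76): the cylinder: section is a regular 24-gon, circumradius r=9.5 (area = (24/2)·9.500²·sin(360°/24) = 280.30 mm²); the r=6 cylinder at (-3.5, 0.5) contributes a regular 24-gon of circumradius 6 (area = (24/2)·6.000²·sin(360°/24) = 111.81 mm²); the r=11 sphere at (8, 9.5) contributes a regular 24-gon of circumradius √(11²−10.74²) = 2.377 (area = (24/2)·2.377²·sin(360°/24) = 17.56 mm²); Taking the intersection: the r=6 cylinder at (-3.5, 0.5) partially overlaps the r=9.5 cylinder; clipping to the common part keeps 111.69 mm²; the r=11 sphere at (8, 9.5) does not overlap the running intersection (empty) — nothing remains; the cone at (1, 1.5) (r1=5→r2=2.5) has section circumradius 4.200 here — a regular 24-gon (area = (24/2)·4.200²·sin(360°/24) = 54.79 mm²); Merging all regions: only the cone at (1, 1.5) is present, so the union is just that shape — area = 54.79 mm². So its area = 54.79 mm². Layer 17 is larger (54.79 vs 48.35 mm²).

layer 17 (z = 4.76 mm)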